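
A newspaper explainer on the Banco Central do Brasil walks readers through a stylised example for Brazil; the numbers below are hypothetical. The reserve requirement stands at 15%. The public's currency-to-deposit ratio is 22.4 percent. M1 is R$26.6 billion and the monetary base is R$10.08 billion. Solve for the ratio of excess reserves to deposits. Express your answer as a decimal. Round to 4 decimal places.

Using m = M/MB = 26.6/10.08 ≈ 2.638889. Since m = (1 + c)/(c + rr + e), the denominator satisfies c + rr + e = (1 + c)/m = (1 + 0.224) / 2.638889 ≈ 0.463832.
With c = 0.224 and rr = 0.15, the ratio of excess reserves to deposits is 0.463832 − 0.224 − 0.15 = 0.089832.

0.0898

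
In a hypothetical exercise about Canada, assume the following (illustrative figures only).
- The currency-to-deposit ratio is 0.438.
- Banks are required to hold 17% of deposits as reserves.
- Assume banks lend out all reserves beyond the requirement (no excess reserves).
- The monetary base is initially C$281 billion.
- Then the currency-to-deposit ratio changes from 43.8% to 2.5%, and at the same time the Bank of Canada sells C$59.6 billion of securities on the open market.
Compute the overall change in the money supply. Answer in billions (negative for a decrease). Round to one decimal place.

C$499.2 billion

Before: m₁ = (1 + 0.438) / (0.17 + 0.438) ≈ 2.36513, MB₁ = 281, so M₁ = 2.36513 × 281 ≈ 664.6015 billion.
After: m₂ = (1 + 0.025) / (0.17 + 0.025) ≈ 5.25641, MB₂ = 281 − 59.6 = 221.4, so M₂ = 5.25641 × 221.4 ≈ 1163.7692 billion.
ΔM = M₂ − M₁ = 1163.7692 − 664.6015 = 499.1677 billion.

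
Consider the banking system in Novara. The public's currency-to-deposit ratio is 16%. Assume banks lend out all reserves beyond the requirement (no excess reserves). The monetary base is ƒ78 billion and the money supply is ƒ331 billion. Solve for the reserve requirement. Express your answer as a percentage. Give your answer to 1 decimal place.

Using m = M/MB = 331/78 ≈ 4.243590. Since m = (1 + c)/(c + rr + e), the denominator satisfies c + rr + e = (1 + c)/m = (1 + 0.16) / 4.243590 ≈ 0.273353.
With c = 0.16 and e = 0, the reserve requirement is 0.273353 − 0.16 − 0 = 0.113353.

11.3%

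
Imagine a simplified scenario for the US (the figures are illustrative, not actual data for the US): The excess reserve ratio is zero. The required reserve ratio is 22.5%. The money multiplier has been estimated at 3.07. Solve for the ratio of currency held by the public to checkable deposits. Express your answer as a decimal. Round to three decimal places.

Using m = 3.07. From m = (1 + c)/(c + rr + e), rearranging gives 1 + c = m·(c + rr + e), so c·(1 − m) = m·(rr + e) − 1.
Hence c = [m·(rr + e) − 1]/(1 − m) = [3.07 × (0.225 + 0) − 1] / (1 − 3.07) ≈ 0.149396.

0.149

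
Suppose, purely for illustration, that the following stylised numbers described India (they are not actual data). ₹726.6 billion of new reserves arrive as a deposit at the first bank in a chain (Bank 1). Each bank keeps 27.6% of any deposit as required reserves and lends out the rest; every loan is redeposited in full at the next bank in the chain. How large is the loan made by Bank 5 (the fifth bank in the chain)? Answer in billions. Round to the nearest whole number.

Each bank lends a fraction (1 − rr) = 0.7240 of the deposit it receives, so Bank 5 receives 726.6·0.7240^4 and lends 726.6·0.7240^5 ≈ 144.5401 billion.

₹145 billion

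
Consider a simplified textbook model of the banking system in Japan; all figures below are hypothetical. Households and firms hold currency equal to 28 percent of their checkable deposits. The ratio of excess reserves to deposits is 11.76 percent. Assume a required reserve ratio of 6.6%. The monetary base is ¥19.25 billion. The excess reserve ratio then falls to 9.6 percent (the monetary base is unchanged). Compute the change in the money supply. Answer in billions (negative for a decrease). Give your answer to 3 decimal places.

Initially m₁ = (1 + 0.28) / (0.066 + 0.1176 + 0.28) ≈ 2.761001, so M₁ = 2.761001 × 19.25 ≈ 53.1493 billion.
After the change m₂ = (1 + 0.28) / (0.066 + 0.096 + 0.28) ≈ 2.895928, so M₂ = 2.895928 × 19.25 ≈ 55.7466 billion.
ΔM = M₂ − M₁ = 55.7466 − 53.1493 = 2.5973 billion.

¥2.597 billion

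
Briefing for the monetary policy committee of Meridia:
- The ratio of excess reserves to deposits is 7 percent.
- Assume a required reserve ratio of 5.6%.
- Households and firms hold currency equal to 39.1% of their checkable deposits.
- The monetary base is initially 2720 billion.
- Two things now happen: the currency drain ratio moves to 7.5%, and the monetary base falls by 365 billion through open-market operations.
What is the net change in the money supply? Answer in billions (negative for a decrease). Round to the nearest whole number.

Before: m₁ = (1 + 0.391) / (0.056 + 0.07 + 0.391) ≈ 2.69052, MB₁ = 2720, so M₁ = 2.69052 × 2720 = 7318.2144 billion.
After: m₂ = (1 + 0.075) / (0.056 + 0.07 + 0.075) ≈ 5.34826, MB₂ = 2720 − 365 = 2355, so M₂ = 5.34826 × 2355 = 12595.1523 billion.
ΔM = M₂ − M₁ = 12595.1523 − 7318.2144 = 5276.9379 billion.

5277 billion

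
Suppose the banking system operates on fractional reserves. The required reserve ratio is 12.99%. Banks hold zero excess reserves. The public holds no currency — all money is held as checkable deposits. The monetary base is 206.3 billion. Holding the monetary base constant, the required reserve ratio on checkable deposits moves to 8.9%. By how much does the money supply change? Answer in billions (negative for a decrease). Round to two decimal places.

Initially m₁ = 1 / (0.1299) ≈ 7.698229, so M₁ = 7.698229 × 206.3 ≈ 1588.1446 billion.
After the change m₂ = 1 / (0.089) ≈ 11.235955, so M₂ = 11.235955 × 206.3 ≈ 2317.9775 billion.
ΔM = M₂ − M₁ = 2317.9775 − 1588.1446 = 729.8329 billion.

729.83 billion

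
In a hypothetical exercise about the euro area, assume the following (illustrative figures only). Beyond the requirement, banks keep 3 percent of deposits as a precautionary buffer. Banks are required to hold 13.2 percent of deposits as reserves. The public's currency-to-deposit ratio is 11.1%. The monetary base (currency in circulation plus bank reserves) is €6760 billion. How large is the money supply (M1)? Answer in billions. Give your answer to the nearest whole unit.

The money multiplier is m = (1 + c) / (rr + e + c) = (1 + 0.111) / (0.132 + 0.03 + 0.111) ≈ 4.06960.
So M = m × MB = 4.06960 × 6760 = 27510.496 billion.

€27510 billion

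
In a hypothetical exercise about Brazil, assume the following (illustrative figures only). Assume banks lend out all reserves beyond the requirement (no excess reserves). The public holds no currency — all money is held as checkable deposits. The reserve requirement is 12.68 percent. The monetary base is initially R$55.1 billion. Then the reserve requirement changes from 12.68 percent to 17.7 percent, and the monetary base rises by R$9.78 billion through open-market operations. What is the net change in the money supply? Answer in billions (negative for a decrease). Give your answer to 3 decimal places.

Before: m₁ = 1 / (0.1268) ≈ 7.886435, MB₁ = 55.1, so M₁ = 7.886435 × 55.1 ≈ 434.5426 billion.
After: m₂ = 1 / (0.177) ≈ 5.649718, MB₂ = 55.1 + 9.78 = 64.88, so M₂ = 5.649718 × 64.88 ≈ 366.5537 billion.
ΔM = M₂ − M₁ = 366.5537 − 434.5426 = -67.9889 billion.

-67.989 billion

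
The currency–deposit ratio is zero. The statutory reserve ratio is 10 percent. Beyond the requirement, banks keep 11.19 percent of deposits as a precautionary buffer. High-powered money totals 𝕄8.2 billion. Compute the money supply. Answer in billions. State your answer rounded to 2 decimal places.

The money multiplier is m = 1 / (rr + e) = 1 / (0.1 + 0.1119) ≈ 4.7192.
So M = m × MB = 4.7192 × 8.2 ≈ 38.6974 billion.

𝕄38.70 billion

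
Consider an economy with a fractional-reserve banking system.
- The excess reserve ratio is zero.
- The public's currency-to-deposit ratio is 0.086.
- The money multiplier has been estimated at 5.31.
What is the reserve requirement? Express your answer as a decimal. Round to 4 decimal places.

0.1185

Using m = 5.31. Since m = (1 + c)/(c + rr + e), the denominator satisfies c + rr + e = (1 + c)/m = (1 + 0.086) / 5.31 ≈ 0.204520.
With c = 0.086 and e = 0, the reserve requirement is 0.204520 − 0.086 − 0 = 0.11852.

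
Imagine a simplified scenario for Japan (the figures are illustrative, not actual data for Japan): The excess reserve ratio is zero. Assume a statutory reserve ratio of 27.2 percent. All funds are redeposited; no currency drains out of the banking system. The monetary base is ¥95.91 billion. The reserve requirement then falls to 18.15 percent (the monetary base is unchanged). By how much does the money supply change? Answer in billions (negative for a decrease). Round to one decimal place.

Initially m₁ = 1 / (0.272) ≈ 3.6765, so M₁ = 3.6765 × 95.91 ≈ 352.6131 billion.
After the change m₂ = 1 / (0.1815) ≈ 5.5096, so M₂ = 5.5096 × 95.91 ≈ 528.4257 billion.
ΔM = M₂ − M₁ = 528.4257 − 352.6131 = 175.8126 billion.

¥175.8 billion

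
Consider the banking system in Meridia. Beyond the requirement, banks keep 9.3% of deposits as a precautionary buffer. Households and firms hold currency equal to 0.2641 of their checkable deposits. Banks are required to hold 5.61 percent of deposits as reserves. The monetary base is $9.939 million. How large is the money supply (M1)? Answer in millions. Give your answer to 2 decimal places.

The money multiplier is m = (1 + c) / (rr + e + c) = (1 + 0.2641) / (0.0561 + 0.093 + 0.2641) ≈ 3.0593.
So M = m × MB = 3.0593 × 9.939 ≈ 30.4064 million.

$30.41 million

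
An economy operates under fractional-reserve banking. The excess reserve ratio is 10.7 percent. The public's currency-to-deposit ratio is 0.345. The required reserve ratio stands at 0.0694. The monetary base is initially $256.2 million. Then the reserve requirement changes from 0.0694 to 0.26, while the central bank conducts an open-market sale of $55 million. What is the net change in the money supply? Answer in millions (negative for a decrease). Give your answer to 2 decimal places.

-280.82 million

Before: m₁ = (1 + 0.345) / (0.0694 + 0.107 + 0.345) ≈ 2.579593, MB₁ = 256.2, so M₁ = 2.579593 × 256.2 ≈ 660.8917 million.
After: m₂ = (1 + 0.345) / (0.26 + 0.107 + 0.345) ≈ 1.889045, MB₂ = 256.2 − 55 = 201.2, so M₂ = 1.889045 × 201.2 ≈ 380.0759 million.
ΔM = M₂ − M₁ = 380.0759 − 660.8917 = -280.8158 million.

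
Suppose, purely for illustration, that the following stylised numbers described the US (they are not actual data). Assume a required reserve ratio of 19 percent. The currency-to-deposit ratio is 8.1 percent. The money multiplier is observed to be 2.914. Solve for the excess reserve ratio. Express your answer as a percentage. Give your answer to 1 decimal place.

10.0%

Using m = 2.914. Since m = (1 + c)/(c + rr + e), the denominator satisfies c + rr + e = (1 + c)/m = (1 + 0.081) / 2.914 ≈ 0.370968.
With c = 0.081 and rr = 0.19, the excess reserve ratio is 0.370968 − 0.081 − 0.19 = 0.099968.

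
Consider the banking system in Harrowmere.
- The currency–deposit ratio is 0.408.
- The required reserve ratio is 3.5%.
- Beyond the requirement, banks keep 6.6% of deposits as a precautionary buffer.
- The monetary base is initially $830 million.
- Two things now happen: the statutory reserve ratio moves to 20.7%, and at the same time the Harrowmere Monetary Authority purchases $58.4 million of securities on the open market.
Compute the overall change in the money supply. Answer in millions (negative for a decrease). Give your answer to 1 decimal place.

-459.1 million

Before: m₁ = (1 + 0.408) / (0.035 + 0.066 + 0.408) ≈ 2.76621, MB₁ = 830, so M₁ = 2.76621 × 830 = 2295.9543 million.
After: m₂ = (1 + 0.408) / (0.207 + 0.066 + 0.408) ≈ 2.06755, MB₂ = 830 + 58.4 = 888.4, so M₂ = 2.06755 × 888.4 ≈ 1836.8114 million.
ΔM = M₂ − M₁ = 1836.8114 − 2295.9543 = -459.1429 million.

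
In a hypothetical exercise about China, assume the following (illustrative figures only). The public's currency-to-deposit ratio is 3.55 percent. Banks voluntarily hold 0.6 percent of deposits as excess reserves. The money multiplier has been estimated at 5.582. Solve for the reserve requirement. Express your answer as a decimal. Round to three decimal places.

Using m = 5.582. Since m = (1 + c)/(c + rr + e), the denominator satisfies c + rr + e = (1 + c)/m = (1 + 0.0355) / 5.582 ≈ 0.185507.
With c = 0.0355 and e = 0.006, the reserve requirement is 0.185507 − 0.0355 − 0.006 = 0.144007.

0.144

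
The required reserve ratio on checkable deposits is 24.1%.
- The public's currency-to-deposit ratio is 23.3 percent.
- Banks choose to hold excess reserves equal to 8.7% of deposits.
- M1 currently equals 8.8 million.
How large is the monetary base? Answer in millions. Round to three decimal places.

4.004 million

The money multiplier is m = (1 + c) / (rr + e + c) = (1 + 0.233) / (0.241 + 0.087 + 0.233) ≈ 2.19786.
MB = M / m = 8.8 / 2.19786 ≈ 4.0039 million.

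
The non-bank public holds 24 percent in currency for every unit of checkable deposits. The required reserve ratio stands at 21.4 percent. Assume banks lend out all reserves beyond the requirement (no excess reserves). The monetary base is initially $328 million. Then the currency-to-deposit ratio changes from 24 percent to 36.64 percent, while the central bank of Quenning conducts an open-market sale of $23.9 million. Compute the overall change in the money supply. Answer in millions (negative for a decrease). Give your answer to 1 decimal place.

-179.9 million

Before: m₁ = (1 + 0.24) / (0.214 + 0.24) ≈ 2.73128, MB₁ = 328, so M₁ = 2.73128 × 328 ≈ 895.8598 million.
After: m₂ = (1 + 0.3664) / (0.214 + 0.3664) ≈ 2.35424, MB₂ = 328 − 23.9 = 304.1, so M₂ = 2.35424 × 304.1 ≈ 715.9244 million.
ΔM = M₂ − M₁ = 715.9244 − 895.8598 = -179.9354 million.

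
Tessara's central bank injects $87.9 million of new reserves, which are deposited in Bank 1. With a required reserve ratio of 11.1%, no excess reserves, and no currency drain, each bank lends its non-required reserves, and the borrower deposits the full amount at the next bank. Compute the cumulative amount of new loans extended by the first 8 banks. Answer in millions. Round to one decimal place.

Bank i lends (1 − rr)^i of the original deposit: Bank 1 lends 87.9·0.8890 = 78.1431, Bank 2 lends 87.9·0.8890² ≈ 69.4692, and so on.
Summing a geometric series: total = 87.9·[0.8890·(1 − 0.8890^8) / (1 − 0.8890)] ≈ 429.3405 million.

$429.3 million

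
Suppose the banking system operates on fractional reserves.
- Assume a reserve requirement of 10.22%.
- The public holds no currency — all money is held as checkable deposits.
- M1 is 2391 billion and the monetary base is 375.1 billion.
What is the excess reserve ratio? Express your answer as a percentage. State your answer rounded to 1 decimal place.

Using m = M/MB = 2391/375.1 ≈ 6.374300. Since m = (1 + c)/(c + rr + e), the denominator satisfies c + rr + e = (1 + c)/m = (1 + 0) / 6.374300 ≈ 0.156880.
With c = 0 and rr = 0.1022, the excess reserve ratio is 0.156880 − 0 − 0.1022 = 0.05468.

5.5%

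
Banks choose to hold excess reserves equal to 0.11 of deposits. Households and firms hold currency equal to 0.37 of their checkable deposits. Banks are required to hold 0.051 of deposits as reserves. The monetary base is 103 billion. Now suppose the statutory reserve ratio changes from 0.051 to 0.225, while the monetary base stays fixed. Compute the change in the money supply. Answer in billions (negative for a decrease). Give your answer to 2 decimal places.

-65.59 billion

Initially m₁ = (1 + 0.37) / (0.051 + 0.11 + 0.37) ≈ 2.580038, so M₁ = 2.580038 × 103 ≈ 265.7439 billion.
After the change m₂ = (1 + 0.37) / (0.225 + 0.11 + 0.37) ≈ 1.943262, so M₂ = 1.943262 × 103 ≈ 200.156 billion.
ΔM = M₂ − M₁ = 200.156 − 265.7439 = -65.5879 billion.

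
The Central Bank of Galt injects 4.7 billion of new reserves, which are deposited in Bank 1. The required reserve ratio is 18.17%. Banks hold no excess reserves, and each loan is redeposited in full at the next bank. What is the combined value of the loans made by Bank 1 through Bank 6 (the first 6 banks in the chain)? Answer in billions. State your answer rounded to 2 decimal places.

Bank i lends (1 − rr)^i of the original deposit: Bank 1 lends 4.7·0.8183 ≈ 3.8460, Bank 2 lends 4.7·0.8183² ≈ 3.1472, and so on.
Summing a geometric series: total = 4.7·[0.8183·(1 − 0.8183^6) / (1 − 0.8183)] ≈ 14.8116 billion.

14.81 billion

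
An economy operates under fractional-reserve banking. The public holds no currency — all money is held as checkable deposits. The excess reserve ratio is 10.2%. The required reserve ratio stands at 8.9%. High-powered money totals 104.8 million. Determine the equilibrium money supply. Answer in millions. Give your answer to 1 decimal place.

548.7 million

The money multiplier is m = 1 / (rr + e) = 1 / (0.089 + 0.102) ≈ 5.23560.
So M = m × MB = 5.23560 × 104.8 ≈ 548.6909 million.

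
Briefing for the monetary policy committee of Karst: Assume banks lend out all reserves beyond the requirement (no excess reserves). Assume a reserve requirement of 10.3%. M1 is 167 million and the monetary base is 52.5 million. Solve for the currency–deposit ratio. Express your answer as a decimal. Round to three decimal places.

Using m = M/MB = 167/52.5 ≈ 3.180952. From m = (1 + c)/(c + rr + e), rearranging gives 1 + c = m·(c + rr + e), so c·(1 − m) = m·(rr + e) − 1.
Hence c = [m·(rr + e) − 1]/(1 − m) = [3.180952 × (0.103 + 0) − 1] / (1 − 3.180952) ≈ 0.308288.

0.308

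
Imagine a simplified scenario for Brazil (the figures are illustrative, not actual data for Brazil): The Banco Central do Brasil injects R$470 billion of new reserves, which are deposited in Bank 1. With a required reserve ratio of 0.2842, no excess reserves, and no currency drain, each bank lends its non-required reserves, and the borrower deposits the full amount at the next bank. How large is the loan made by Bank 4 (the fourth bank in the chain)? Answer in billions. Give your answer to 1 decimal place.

R$123.4 billion

Each bank lends a fraction (1 − rr) = 0.7158 of the deposit it receives, so Bank 4 receives 470·0.7158^3 and lends 470·0.7158^4 ≈ 123.3856 billion.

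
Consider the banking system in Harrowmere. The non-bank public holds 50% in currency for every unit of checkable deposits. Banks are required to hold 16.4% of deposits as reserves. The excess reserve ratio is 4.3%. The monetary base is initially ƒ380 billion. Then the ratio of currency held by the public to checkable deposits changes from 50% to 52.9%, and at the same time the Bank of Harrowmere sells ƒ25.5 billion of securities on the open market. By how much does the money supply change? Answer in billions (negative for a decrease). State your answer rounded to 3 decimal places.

-69.769 billion

Before: m₁ = (1 + 0.5) / (0.164 + 0.043 + 0.5) ≈ 2.1216407, MB₁ = 380, so M₁ = 2.1216407 × 380 ≈ 806.2235 billion.
After: m₂ = (1 + 0.529) / (0.164 + 0.043 + 0.529) ≈ 2.0774457, MB₂ = 380 − 25.5 = 354.5, so M₂ = 2.0774457 × 354.5 ≈ 736.4545 billion.
ΔM = M₂ − M₁ = 736.4545 − 806.2235 = -69.769 billion.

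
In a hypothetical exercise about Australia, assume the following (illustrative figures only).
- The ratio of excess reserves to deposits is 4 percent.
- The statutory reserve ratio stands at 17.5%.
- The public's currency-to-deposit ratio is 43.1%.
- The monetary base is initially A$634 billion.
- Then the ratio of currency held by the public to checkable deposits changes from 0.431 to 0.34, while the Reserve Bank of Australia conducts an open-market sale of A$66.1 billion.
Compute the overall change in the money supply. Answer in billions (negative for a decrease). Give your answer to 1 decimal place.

-33.3 billion

Before: m₁ = (1 + 0.431) / (0.175 + 0.04 + 0.431) ≈ 2.21517, MB₁ = 634, so M₁ = 2.21517 × 634 ≈ 1404.4178 billion.
After: m₂ = (1 + 0.34) / (0.175 + 0.04 + 0.34) ≈ 2.41441, MB₂ = 634 − 66.1 = 567.9, so M₂ = 2.41441 × 567.9 ≈ 1371.1434 billion.
ΔM = M₂ − M₁ = 1371.1434 − 1404.4178 = -33.2744 billion.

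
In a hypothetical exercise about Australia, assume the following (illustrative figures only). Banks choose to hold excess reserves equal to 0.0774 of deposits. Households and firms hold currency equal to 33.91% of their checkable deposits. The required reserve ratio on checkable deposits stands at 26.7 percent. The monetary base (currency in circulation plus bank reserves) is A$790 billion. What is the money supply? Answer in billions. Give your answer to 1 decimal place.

A$1547.8 billion

The money multiplier is m = (1 + c) / (rr + e + c) = (1 + 0.3391) / (0.267 + 0.0774 + 0.3391) ≈ 1.95918.
So M = m × MB = 1.95918 × 790 = 1547.7522 billion.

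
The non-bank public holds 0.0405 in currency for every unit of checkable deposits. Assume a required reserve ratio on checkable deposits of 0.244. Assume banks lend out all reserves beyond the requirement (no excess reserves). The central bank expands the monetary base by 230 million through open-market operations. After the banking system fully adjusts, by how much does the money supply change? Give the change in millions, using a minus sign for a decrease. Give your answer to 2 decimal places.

841.18 million

The money multiplier is m = (1 + c) / (rr + c) = (1 + 0.0405) / (0.244 + 0.0405) ≈ 3.657293.
The purchase adds 230 million of base, so ΔM = m × ΔMB = 3.657293 × (+230) ≈ 841.1774 million.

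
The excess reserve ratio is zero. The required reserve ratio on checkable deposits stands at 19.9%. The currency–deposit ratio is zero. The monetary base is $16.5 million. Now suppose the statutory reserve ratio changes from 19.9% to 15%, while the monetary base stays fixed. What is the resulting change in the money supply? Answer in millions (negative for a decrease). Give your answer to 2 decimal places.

$27.09 million

Initially m₁ = 1 / (0.199) ≈ 5.02513, so M₁ = 5.02513 × 16.5 ≈ 82.9146 million.
After the change m₂ = 1 / (0.15) ≈ 6.66667, so M₂ = 6.66667 × 16.5 ≈ 110.0001 million.
ΔM = M₂ − M₁ = 110.0001 − 82.9146 = 27.0855 million.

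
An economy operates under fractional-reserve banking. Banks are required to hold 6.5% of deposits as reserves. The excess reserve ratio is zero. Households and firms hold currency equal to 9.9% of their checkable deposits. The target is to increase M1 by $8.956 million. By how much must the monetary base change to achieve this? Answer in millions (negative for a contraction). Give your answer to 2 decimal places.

$1.34 million

The money multiplier is m = (1 + c) / (rr + c) = (1 + 0.099) / (0.065 + 0.099) ≈ 6.7012.
ΔMB = ΔM / m = (+8.956) / 6.7012 ≈ 1.3365 million.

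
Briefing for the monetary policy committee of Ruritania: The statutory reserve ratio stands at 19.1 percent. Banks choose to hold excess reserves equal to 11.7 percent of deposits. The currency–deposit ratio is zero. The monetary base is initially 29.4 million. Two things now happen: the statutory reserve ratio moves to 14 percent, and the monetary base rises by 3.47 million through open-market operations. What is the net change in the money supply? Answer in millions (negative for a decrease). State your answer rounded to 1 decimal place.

32.4 million

Before: m₁ = 1 / (0.191 + 0.117) ≈ 3.2468, MB₁ = 29.4, so M₁ = 3.2468 × 29.4 ≈ 95.4559 million.
After: m₂ = 1 / (0.14 + 0.117) ≈ 3.8911, MB₂ = 29.4 + 3.47 = 32.87, so M₂ = 3.8911 × 32.87 ≈ 127.9005 million.
ΔM = M₂ − M₁ = 127.9005 − 95.4559 = 32.4446 million.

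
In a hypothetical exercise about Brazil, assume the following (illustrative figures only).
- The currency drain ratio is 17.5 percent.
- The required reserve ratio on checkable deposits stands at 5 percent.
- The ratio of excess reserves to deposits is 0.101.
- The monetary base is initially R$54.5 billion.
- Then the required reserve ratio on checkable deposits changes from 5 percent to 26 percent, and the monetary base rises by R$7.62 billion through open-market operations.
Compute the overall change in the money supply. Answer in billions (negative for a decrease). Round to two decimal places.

Before: m₁ = (1 + 0.175) / (0.05 + 0.101 + 0.175) ≈ 3.60429, MB₁ = 54.5, so M₁ = 3.60429 × 54.5 ≈ 196.4338 billion.
After: m₂ = (1 + 0.175) / (0.26 + 0.101 + 0.175) ≈ 2.19216, MB₂ = 54.5 + 7.62 = 62.12, so M₂ = 2.19216 × 62.12 ≈ 136.177 billion.
ΔM = M₂ − M₁ = 136.177 − 196.4338 = -60.2568 billion.

-60.26 billion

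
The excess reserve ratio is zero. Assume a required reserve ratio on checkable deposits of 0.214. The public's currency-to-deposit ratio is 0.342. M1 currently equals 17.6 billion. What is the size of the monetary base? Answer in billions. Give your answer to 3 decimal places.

The money multiplier is m = (1 + c) / (rr + c) = (1 + 0.342) / (0.214 + 0.342) ≈ 2.413669.
MB = M / m = 17.6 / 2.413669 ≈ 7.2918 billion.

7.292 billion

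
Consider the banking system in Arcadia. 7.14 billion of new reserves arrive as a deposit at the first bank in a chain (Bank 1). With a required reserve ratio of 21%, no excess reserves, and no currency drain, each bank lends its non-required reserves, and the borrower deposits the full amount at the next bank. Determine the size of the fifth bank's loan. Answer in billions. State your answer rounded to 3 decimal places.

2.197 billion

Each bank lends a fraction (1 − rr) = 0.7900 of the deposit it receives, so Bank 5 receives 7.14·0.7900^4 and lends 7.14·0.7900^5 ≈ 2.1970 billion.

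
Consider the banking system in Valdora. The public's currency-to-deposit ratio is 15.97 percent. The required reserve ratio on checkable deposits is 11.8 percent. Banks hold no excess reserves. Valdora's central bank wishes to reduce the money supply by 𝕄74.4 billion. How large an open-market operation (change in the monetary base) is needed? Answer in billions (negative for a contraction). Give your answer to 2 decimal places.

The money multiplier is m = (1 + c) / (rr + c) = (1 + 0.1597) / (0.118 + 0.1597) ≈ 4.17609.
ΔMB = ΔM / m = (−74.4) / 4.17609 ≈ -17.8157 billion.

-17.82 billion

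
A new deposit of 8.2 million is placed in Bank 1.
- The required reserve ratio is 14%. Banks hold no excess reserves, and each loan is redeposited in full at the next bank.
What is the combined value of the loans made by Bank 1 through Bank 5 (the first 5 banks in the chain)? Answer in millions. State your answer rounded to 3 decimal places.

26.675 million

Bank i lends (1 − rr)^i of the original deposit: Bank 1 lends 8.2·0.8600 = 7.0520, Bank 2 lends 8.2·0.8600² ≈ 6.0647, and so on.
Summing a geometric series: total = 8.2·[0.8600·(1 − 0.8600^5) / (1 − 0.8600)] ≈ 26.6753 million.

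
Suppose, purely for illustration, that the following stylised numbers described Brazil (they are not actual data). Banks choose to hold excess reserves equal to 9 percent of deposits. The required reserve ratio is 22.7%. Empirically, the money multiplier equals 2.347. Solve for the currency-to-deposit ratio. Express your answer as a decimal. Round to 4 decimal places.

0.1901

Using m = 2.347. From m = (1 + c)/(c + rr + e), rearranging gives 1 + c = m·(c + rr + e), so c·(1 − m) = m·(rr + e) − 1.
Hence c = [m·(rr + e) − 1]/(1 − m) = [2.347 × (0.227 + 0.09) − 1] / (1 − 2.347) ≈ 0.190053.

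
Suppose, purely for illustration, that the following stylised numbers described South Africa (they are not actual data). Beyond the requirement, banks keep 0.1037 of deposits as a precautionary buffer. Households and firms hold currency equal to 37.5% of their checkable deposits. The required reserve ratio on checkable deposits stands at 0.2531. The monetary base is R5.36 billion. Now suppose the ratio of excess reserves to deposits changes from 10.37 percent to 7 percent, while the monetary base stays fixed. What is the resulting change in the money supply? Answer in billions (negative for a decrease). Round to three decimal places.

Initially m₁ = (1 + 0.375) / (0.2531 + 0.1037 + 0.375) ≈ 1.87893, so M₁ = 1.87893 × 5.36 ≈ 10.0711 billion.
After the change m₂ = (1 + 0.375) / (0.2531 + 0.07 + 0.375) ≈ 1.96963, so M₂ = 1.96963 × 5.36 ≈ 10.5572 billion.
ΔM = M₂ − M₁ = 10.5572 − 10.0711 = 0.4861 billion.

R0.486 billion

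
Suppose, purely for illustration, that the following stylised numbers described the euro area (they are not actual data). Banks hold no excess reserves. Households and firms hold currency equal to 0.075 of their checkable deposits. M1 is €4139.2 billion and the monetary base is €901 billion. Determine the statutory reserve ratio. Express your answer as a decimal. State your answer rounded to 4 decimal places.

Using m = M/MB = 4139.2/901 ≈ 4.594007. Since m = (1 + c)/(c + rr + e), the denominator satisfies c + rr + e = (1 + c)/m = (1 + 0.075) / 4.594007 ≈ 0.234001.
With c = 0.075 and e = 0, the statutory reserve ratio is 0.234001 − 0.075 − 0 = 0.159001.

0.1590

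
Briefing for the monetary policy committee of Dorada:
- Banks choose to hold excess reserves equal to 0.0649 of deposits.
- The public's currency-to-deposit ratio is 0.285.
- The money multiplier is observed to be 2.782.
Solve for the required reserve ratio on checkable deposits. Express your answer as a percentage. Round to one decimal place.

11.2%

Using m = 2.782. Since m = (1 + c)/(c + rr + e), the denominator satisfies c + rr + e = (1 + c)/m = (1 + 0.285) / 2.782 ≈ 0.461898.
With c = 0.285 and e = 0.0649, the required reserve ratio on checkable deposits is 0.461898 − 0.285 − 0.0649 = 0.111998.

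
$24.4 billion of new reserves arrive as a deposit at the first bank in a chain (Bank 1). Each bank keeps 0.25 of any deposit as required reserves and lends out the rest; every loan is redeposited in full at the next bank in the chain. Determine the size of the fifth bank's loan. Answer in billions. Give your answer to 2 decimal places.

$5.79 billion

Each bank lends a fraction (1 − rr) = 0.7500 of the deposit it receives, so Bank 5 receives 24.4·0.7500^4 and lends 24.4·0.7500^5 ≈ 5.7902 billion.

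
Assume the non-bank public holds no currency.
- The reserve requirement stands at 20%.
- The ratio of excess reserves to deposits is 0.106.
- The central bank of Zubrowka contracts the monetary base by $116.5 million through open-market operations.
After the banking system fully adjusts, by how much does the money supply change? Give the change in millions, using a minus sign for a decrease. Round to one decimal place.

The money multiplier is m = 1 / (rr + e) = 1 / (0.2 + 0.106) ≈ 3.26797.
The sale removes 116.5 million of base, so ΔM = m × ΔMB = 3.26797 × (−116.5) ≈ -380.7185 million.

-380.7 million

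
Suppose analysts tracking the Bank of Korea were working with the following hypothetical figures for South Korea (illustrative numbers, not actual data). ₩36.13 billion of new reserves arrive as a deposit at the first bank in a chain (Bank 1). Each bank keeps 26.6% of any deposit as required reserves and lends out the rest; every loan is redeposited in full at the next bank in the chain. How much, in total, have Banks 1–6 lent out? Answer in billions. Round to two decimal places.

Bank i lends (1 − rr)^i of the original deposit: Bank 1 lends 36.13·0.7340 ≈ 26.5194, Bank 2 lends 36.13·0.7340² ≈ 19.4653, and so on.
Summing a geometric series: total = 36.13·[0.7340·(1 − 0.7340^6) / (1 − 0.7340)] ≈ 84.1066 billion.

₩84.11 billion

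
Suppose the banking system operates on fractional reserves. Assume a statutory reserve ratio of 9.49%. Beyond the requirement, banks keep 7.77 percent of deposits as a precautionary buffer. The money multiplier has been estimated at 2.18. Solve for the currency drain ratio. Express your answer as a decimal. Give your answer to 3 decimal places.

0.529

Using m = 2.18. From m = (1 + c)/(c + rr + e), rearranging gives 1 + c = m·(c + rr + e), so c·(1 − m) = m·(rr + e) − 1.
Hence c = [m·(rr + e) − 1]/(1 − m) = [2.18 × (0.0949 + 0.0777) − 1] / (1 − 2.18) ≈ 0.528586.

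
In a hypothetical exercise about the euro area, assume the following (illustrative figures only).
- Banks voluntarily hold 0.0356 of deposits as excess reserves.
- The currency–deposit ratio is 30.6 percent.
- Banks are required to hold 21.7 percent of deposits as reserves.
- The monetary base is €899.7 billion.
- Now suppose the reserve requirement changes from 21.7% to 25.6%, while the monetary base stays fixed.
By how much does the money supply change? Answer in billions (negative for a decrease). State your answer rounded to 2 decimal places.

Initially m₁ = (1 + 0.306) / (0.217 + 0.0356 + 0.306) ≈ 2.337988, so M₁ = 2.337988 × 899.7 ≈ 2103.4878 billion.
After the change m₂ = (1 + 0.306) / (0.256 + 0.0356 + 0.306) ≈ 2.185408, so M₂ = 2.185408 × 899.7 ≈ 1966.2116 billion.
ΔM = M₂ − M₁ = 1966.2116 − 2103.4878 = -137.2762 billion.

-137.28 billion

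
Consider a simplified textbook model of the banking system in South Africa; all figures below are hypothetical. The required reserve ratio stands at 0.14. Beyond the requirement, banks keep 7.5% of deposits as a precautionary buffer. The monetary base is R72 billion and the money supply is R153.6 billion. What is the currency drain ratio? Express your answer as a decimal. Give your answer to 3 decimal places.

0.478

Using m = M/MB = 153.6/72 ≈ 2.133333. From m = (1 + c)/(c + rr + e), rearranging gives 1 + c = m·(c + rr + e), so c·(1 − m) = m·(rr + e) − 1.
Hence c = [m·(rr + e) − 1]/(1 − m) = [2.133333 × (0.14 + 0.075) − 1] / (1 − 2.133333) ≈ 0.477647.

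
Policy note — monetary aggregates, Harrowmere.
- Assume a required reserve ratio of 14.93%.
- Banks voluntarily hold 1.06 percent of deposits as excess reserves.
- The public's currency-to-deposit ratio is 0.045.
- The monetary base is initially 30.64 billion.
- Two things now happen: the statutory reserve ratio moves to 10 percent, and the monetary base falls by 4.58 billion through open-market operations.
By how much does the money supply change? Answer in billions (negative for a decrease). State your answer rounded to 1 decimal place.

Before: m₁ = (1 + 0.045) / (0.1493 + 0.0106 + 0.045) ≈ 5.1, MB₁ = 30.64, so M₁ = 5.1 × 30.64 = 156.264 billion.
After: m₂ = (1 + 0.045) / (0.1 + 0.0106 + 0.045) ≈ 6.7159, MB₂ = 30.64 − 4.58 = 26.06, so M₂ = 6.7159 × 26.06 ≈ 175.0164 billion.
ΔM = M₂ − M₁ = 175.0164 − 156.264 = 18.7524 billion.

18.8 billion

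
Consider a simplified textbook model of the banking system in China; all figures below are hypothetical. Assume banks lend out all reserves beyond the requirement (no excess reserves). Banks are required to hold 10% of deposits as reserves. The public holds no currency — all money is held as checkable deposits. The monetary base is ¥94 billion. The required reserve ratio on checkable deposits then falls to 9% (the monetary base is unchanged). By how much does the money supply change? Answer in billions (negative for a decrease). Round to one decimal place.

¥104.4 billion

Initially m₁ = 1 / (0.1) = 10, so M₁ = 10 × 94 = 940 billion.
After the change m₂ = 1 / (0.09) ≈ 11.1111, so M₂ = 11.1111 × 94 = 1044.4434 billion.
ΔM = M₂ − M₁ = 1044.4434 − 940 = 104.4434 billion.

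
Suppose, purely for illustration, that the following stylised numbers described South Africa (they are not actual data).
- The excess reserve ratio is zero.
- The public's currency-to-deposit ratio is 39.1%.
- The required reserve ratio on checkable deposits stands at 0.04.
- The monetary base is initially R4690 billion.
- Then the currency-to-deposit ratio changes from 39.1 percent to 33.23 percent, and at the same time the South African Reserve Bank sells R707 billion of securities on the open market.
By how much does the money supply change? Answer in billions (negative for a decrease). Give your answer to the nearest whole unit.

Before: m₁ = (1 + 0.391) / (0.04 + 0.391) ≈ 3.22738, MB₁ = 4690, so M₁ = 3.22738 × 4690 = 15136.4122 billion.
After: m₂ = (1 + 0.3323) / (0.04 + 0.3323) ≈ 3.57857, MB₂ = 4690 − 707 = 3983, so M₂ = 3.57857 × 3983 ≈ 14253.4443 billion.
ΔM = M₂ − M₁ = 14253.4443 − 15136.4122 = -882.9679 billion.

-883 billion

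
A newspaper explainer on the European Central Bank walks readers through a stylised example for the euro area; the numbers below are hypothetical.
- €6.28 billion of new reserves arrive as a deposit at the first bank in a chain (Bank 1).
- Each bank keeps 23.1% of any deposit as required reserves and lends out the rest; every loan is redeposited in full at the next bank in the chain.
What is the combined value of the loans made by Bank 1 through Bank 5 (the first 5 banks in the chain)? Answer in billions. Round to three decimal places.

Bank i lends (1 − rr)^i of the original deposit: Bank 1 lends 6.28·0.7690 ≈ 4.8293, Bank 2 lends 6.28·0.7690² ≈ 3.7137, and so on.
Summing a geometric series: total = 6.28·[0.7690·(1 − 0.7690^5) / (1 − 0.7690)] ≈ 15.2840 billion.

€15.284 billion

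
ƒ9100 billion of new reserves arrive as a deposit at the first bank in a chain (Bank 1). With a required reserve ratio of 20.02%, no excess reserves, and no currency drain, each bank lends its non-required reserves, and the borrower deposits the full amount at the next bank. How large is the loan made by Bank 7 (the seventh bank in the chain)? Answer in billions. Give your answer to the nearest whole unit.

Each bank lends a fraction (1 − rr) = 0.7998 of the deposit it receives, so Bank 7 receives 9100·0.7998^6 and lends 9100·0.7998^7 ≈ 1905.0711 billion.

ƒ1905 billion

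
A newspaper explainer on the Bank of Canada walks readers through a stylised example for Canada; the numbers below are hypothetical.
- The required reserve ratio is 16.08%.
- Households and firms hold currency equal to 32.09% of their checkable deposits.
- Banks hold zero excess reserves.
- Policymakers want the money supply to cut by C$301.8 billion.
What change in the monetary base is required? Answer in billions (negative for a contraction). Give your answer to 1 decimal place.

The money multiplier is m = (1 + c) / (rr + c) = (1 + 0.3209) / (0.1608 + 0.3209) ≈ 2.74216.
ΔMB = ΔM / m = (−301.8) / 2.74216 ≈ -110.0592 billion.

-110.1 billion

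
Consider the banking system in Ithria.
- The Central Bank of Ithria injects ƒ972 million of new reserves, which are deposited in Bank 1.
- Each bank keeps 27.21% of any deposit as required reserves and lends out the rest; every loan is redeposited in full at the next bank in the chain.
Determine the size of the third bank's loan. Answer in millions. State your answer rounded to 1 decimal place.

Each bank lends a fraction (1 − rr) = 0.7279 of the deposit it receives, so Bank 3 receives 972·0.7279^2 and lends 972·0.7279^3 ≈ 374.8706 million.

ƒ374.9 million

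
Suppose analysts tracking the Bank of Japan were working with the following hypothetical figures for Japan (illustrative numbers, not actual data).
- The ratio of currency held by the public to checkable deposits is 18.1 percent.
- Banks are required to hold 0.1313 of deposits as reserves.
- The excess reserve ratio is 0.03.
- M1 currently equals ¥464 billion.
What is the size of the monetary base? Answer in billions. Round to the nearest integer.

The money multiplier is m = (1 + c) / (rr + e + c) = (1 + 0.181) / (0.1313 + 0.03 + 0.181) ≈ 3.4502.
MB = M / m = 464 / 3.4502 ≈ 134.485 billion.

¥134 billion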